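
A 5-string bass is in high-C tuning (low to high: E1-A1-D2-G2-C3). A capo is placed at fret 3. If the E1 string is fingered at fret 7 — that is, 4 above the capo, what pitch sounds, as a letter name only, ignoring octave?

The capo raises the open E1 by 3 semitones to G1; fretting 4 more gives E1 + 3 + 4 = E1 + 7 semitones, landing on B.

B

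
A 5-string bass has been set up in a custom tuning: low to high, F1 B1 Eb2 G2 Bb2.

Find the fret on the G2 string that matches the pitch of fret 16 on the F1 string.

F1 at fret 16 is F1 + 16 semitones = A2.
The open G2 string is 14 semitones above the open F1, so the same pitch on the G2 string lies at fret 16 − 14 = 2.

2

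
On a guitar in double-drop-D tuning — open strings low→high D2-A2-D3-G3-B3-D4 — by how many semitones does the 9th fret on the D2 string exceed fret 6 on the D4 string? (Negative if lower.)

D2 at fret 9 → B2 (MIDI 47); D4 at fret 6 → G#4 (MIDI 68).
47 − 68 = -21, so the two pitches are 21 semitones apart.

-21 semitones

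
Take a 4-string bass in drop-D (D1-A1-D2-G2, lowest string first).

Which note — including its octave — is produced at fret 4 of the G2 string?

G2 is MIDI 43. Adding 4 gives 47, which is B2.

B2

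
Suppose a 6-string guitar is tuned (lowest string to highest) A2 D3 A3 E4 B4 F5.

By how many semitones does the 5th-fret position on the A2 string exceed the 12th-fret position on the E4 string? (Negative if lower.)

A2 at fret 5 → D3 (MIDI 50); E4 at fret 12 → E5 (MIDI 76).
50 − 76 = -26, so the two pitches are 26 semitones apart.

-26 semitones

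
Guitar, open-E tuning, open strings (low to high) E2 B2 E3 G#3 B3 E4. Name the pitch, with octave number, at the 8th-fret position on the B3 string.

Each fret is one semitone, so B3 + 8 = G4.

G4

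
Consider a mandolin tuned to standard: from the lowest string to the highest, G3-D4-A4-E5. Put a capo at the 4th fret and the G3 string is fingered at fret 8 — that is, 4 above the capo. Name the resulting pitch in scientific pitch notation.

D#4

The capo raises the open G3 by 4 semitones to B3; fretting 4 more gives G3 + 4 + 4 = G3 + 8 semitones = D#4.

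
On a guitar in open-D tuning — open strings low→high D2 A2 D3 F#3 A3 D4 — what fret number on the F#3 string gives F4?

11

F4 is 11 semitones above the open F#3 (F#–G–G#–A–…–D#–E–F), so it sits at fret 11.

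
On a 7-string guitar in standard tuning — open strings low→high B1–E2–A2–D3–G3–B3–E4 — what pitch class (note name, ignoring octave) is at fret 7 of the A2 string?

Each fret is one semitone, so A2 + 7 = E.

E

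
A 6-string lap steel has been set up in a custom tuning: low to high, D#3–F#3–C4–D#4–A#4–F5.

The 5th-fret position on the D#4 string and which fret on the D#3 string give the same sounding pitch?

17

Fret 5 on D#4 is MIDI 63 + 5 = 68 (G#4). On the D#3 string (open MIDI 51), that pitch is 68 − 51 = fret 17.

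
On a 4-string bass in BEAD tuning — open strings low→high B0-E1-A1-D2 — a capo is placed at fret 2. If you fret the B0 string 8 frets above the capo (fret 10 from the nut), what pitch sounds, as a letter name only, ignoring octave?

A

The capo raises the open B0 by 2 semitones to C♯1; fretting 8 more gives B0 + 2 + 8 = B0 + 10 semitones, landing on A.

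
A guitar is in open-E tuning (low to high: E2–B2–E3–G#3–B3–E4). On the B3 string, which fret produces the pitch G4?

8

G4 is 8 semitones above the open B3 (B–C–C#–D–D#–E–F–F#–G), so it sits at fret 8.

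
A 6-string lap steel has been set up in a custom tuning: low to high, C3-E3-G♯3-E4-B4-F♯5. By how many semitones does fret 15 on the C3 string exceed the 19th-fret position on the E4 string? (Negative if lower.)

-20 semitones

C3 at fret 15 → D♯4 (MIDI 63); E4 at fret 19 → B5 (MIDI 83).
63 − 83 = -20, so the two pitches are 20 semitones apart.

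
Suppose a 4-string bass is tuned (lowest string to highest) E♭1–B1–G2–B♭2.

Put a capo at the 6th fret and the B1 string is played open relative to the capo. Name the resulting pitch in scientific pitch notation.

The capo raises the open B1 by 6 semitones to F2; fretting 0 more gives B1 + 6 + 0 = B1 + 6 semitones = F2.

F2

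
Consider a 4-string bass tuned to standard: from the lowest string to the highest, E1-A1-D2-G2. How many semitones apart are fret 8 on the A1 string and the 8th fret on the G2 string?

A1 at fret 8 → F2 (MIDI 41); G2 at fret 8 → D#3 (MIDI 51).
41 − 51 = -10, so the two pitches are 10 semitones apart, with D#3 the higher.

10 semitones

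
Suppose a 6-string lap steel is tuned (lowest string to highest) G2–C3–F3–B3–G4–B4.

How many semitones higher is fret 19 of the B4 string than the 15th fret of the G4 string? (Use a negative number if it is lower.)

B4 at fret 19 → F#6 (MIDI 90); G4 at fret 15 → A#5 (MIDI 82).
90 − 82 = 8, so the two pitches are 8 semitones apart.

8 semitones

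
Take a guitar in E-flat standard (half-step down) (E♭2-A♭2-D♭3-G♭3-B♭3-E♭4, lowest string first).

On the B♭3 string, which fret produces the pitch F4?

F4 is 7 semitones above the open B♭3 (Bb–B–C–Db–D–Eb–E–F), so it sits at fret 7.

7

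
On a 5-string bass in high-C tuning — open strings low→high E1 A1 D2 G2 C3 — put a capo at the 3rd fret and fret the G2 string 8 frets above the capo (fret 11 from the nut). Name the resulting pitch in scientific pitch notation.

The capo raises the open G2 by 3 semitones to A♯2; fretting 8 more gives G2 + 3 + 8 = G2 + 11 semitones = F♯3.

F♯3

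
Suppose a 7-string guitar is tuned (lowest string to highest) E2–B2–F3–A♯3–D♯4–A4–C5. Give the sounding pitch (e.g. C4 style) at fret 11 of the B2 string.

Each fret is one semitone, so B2 + 11 = A♯3.

A♯3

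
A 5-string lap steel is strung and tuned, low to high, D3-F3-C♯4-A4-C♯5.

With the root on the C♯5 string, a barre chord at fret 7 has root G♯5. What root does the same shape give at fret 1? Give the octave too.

D5

Moving from fret 7 to fret 1 shifts the root by -6 semitones.
G♯5 down 6 semitones is D5.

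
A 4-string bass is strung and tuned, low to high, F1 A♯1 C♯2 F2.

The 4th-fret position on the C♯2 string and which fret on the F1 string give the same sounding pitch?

C♯2 at fret 4 is C♯2 + 4 semitones = F2.
The open F1 string is 8 semitones below the open C♯2, so the same pitch on the F1 string lies at fret 4 + 8 = 12.

12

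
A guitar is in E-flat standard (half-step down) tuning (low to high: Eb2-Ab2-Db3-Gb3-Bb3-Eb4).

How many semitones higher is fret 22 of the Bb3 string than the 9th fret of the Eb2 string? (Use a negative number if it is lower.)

32 semitones

Bb3 at fret 22 → Ab5 (MIDI 80); Eb2 at fret 9 → C3 (MIDI 48).
80 − 48 = 32, so the two pitches are 32 semitones apart.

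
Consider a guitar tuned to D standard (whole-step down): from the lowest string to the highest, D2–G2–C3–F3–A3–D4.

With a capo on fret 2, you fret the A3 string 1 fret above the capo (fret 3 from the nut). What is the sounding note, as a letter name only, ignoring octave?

C

The capo raises the open A3 by 2 semitones to B3; fretting 1 more gives A3 + 2 + 1 = A3 + 3 semitones, landing on C.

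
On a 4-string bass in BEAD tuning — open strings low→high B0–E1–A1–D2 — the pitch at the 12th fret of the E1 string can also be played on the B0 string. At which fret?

17

Fret 12 on E1 is MIDI 28 + 12 = 40 (E2). On the B0 string (open MIDI 23), that pitch is 40 − 23 = fret 17.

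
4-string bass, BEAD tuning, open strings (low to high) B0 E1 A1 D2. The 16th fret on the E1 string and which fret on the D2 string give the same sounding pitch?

6

E1 at fret 16 is E1 + 16 semitones = G#2.
The open D2 string is 10 semitones above the open E1, so the same pitch on the D2 string lies at fret 16 − 10 = 6.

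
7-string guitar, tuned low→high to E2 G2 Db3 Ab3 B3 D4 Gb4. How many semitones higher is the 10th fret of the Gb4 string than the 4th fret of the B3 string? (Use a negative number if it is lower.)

Gb4 at fret 10 → E5 (MIDI 76); B3 at fret 4 → Eb4 (MIDI 63).
76 − 63 = 13, so the two pitches are 13 semitones apart.

13 semitones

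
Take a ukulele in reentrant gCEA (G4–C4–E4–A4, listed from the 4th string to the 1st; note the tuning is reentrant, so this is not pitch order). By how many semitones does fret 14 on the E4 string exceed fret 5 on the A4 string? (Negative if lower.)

4 semitones

E4 at fret 14 → F#5 (MIDI 78); A4 at fret 5 → D5 (MIDI 74).
78 − 74 = 4, so the two pitches are 4 semitones apart.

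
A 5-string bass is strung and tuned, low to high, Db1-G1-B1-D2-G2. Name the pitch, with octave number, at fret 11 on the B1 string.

Each fret is one semitone, so B1 + 11 = Bb2.

Bb2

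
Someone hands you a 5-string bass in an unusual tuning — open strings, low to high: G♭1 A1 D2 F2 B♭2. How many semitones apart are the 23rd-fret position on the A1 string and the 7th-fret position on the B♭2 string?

A1 at fret 23 → A♭3 (MIDI 56); B♭2 at fret 7 → F3 (MIDI 53).
56 − 53 = 3, so the two pitches are 3 semitones apart, with A♭3 the higher.

3 semitones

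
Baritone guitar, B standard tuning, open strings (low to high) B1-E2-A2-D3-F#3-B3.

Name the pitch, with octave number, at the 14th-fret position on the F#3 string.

G#4

F#3 is MIDI 54. Adding 14 gives 68, which is G#4.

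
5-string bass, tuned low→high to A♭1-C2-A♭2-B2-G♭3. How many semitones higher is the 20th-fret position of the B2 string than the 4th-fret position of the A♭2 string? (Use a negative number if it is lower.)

B2 at fret 20 → G4 (MIDI 67); A♭2 at fret 4 → C3 (MIDI 48).
67 − 48 = 19, so the two pitches are 19 semitones apart.

19 semitones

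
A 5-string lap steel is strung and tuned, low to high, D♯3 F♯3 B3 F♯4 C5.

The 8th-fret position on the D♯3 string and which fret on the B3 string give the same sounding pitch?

D♯3 at fret 8 is D♯3 + 8 semitones = B3.
The open B3 string is 8 semitones above the open D♯3, so the same pitch on the B3 string lies at fret 8 − 8 = 0.

0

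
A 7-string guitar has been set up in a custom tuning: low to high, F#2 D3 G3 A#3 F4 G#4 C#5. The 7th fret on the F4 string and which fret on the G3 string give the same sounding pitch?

F4 at fret 7 is F4 + 7 semitones = C5.
The open G3 string is 10 semitones below the open F4, so the same pitch on the G3 string lies at fret 7 + 10 = 17.

17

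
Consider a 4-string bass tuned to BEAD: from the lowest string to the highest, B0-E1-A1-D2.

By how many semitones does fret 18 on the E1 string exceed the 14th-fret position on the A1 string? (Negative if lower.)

E1 at fret 18 → A#2 (MIDI 46); A1 at fret 14 → B2 (MIDI 47).
46 − 47 = -1, so the two pitches are 1 semitone apart.

-1 semitone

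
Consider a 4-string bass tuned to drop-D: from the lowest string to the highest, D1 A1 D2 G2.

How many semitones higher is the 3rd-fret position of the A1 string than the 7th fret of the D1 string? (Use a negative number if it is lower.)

3 semitones

A1 at fret 3 → C2 (MIDI 36); D1 at fret 7 → A1 (MIDI 33).
36 − 33 = 3, so the two pitches are 3 semitones apart.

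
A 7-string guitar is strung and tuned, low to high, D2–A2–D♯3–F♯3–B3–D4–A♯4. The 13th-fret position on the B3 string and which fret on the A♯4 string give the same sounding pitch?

2

B3 at fret 13 is B3 + 13 semitones = C5.
The open A♯4 string is 11 semitones above the open B3, so the same pitch on the A♯4 string lies at fret 13 − 11 = 2.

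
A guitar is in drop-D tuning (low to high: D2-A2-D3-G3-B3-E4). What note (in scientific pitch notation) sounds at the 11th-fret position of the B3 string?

A#4

B3 is MIDI 59. Adding 11 gives 70, which is A#4.
(Equivalently spelled Bb4.)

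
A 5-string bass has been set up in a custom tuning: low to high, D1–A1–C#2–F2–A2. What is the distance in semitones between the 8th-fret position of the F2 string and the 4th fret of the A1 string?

12 semitones

F2 at fret 8 → C#3 (MIDI 49); A1 at fret 4 → C#2 (MIDI 37).
49 − 37 = 12, so the two pitches are 12 semitones apart, with C#3 the higher.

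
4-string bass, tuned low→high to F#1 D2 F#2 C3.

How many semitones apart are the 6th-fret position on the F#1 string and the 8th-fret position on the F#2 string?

F#1 at fret 6 → C2 (MIDI 36); F#2 at fret 8 → D3 (MIDI 50).
36 − 50 = -14, so the two pitches are 14 semitones apart, with D3 the higher.

14 semitones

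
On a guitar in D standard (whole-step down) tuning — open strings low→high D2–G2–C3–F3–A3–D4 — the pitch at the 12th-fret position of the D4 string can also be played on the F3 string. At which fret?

21

D4 at fret 12 is D4 + 12 semitones = D5.
The open F3 string is 9 semitones below the open D4, so the same pitch on the F3 string lies at fret 12 + 9 = 21.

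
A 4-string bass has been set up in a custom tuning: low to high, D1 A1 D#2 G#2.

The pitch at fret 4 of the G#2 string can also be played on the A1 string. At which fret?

15

G#2 at fret 4 is G#2 + 4 semitones = C3.
The open A1 string is 11 semitones below the open G#2, so the same pitch on the A1 string lies at fret 4 + 11 = 15.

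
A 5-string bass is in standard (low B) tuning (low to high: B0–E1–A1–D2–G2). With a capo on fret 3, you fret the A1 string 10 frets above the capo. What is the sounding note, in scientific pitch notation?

The capo raises the open A1 by 3 semitones to C2; fretting 10 more gives A1 + 3 + 10 = A1 + 13 semitones = A♯2.

A♯2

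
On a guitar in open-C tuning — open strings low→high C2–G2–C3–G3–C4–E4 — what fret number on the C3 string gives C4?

C4 is 12 semitones above the open C3 (C–C#–D–D#–…–A#–B–C), so it sits at fret 12.

12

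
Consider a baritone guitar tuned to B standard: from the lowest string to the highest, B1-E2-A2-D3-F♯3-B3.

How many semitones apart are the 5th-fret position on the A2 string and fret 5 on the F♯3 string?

9 semitones

A2 at fret 5 → D3 (MIDI 50); F♯3 at fret 5 → B3 (MIDI 59).
50 − 59 = -9, so the two pitches are 9 semitones apart, with B3 the higher.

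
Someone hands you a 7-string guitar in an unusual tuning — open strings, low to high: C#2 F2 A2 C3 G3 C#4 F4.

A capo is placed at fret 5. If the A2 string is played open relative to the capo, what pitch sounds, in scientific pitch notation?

The capo raises the open A2 by 5 semitones to D3; fretting 0 more gives A2 + 5 + 0 = A2 + 5 semitones = D3.

D3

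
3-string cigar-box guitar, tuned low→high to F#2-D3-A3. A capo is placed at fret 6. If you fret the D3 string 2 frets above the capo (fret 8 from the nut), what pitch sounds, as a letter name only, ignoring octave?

The capo raises the open D3 by 6 semitones to G#3; fretting 2 more gives D3 + 6 + 2 = D3 + 8 semitones, landing on A#.
(Also written Bb.)

A#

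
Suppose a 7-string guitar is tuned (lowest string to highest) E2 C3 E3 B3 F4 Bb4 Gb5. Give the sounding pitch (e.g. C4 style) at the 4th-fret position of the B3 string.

Eb4

The open B3 string plus 4 semitones: B–C–Db–D–Eb.
The walk passes from B into C once, so the octave number goes from 3 to 4.
(Equivalently spelled D#4.)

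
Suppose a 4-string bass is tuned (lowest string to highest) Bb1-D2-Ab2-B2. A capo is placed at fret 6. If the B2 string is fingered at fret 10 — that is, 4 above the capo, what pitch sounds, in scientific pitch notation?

The capo raises the open B2 by 6 semitones to F3; fretting 4 more gives B2 + 6 + 4 = B2 + 10 semitones = A3.

A3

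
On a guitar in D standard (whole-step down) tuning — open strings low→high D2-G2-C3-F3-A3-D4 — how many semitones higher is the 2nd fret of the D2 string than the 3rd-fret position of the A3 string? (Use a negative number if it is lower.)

D2 at fret 2 → E2 (MIDI 40); A3 at fret 3 → C4 (MIDI 60).
40 − 60 = -20, so the two pitches are 20 semitones apart.

-20 semitones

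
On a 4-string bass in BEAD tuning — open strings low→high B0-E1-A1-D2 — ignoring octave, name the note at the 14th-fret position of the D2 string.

The open D2 string plus 14 semitones: D–D#–E–F–…–D–D#–E.

E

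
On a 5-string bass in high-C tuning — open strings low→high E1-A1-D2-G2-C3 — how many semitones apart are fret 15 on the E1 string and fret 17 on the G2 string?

E1 at fret 15 → G2 (MIDI 43); G2 at fret 17 → C4 (MIDI 60).
43 − 60 = -17, so the two pitches are 17 semitones apart, with C4 the higher.

17 semitones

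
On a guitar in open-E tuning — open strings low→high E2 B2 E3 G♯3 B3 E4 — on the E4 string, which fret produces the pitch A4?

A4 is 5 semitones above the open E4 (E–F–F#–G–G#–A), so it sits at fret 5.

5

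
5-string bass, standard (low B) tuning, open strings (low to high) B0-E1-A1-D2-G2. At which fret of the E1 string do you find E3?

E3 is 24 semitones above the open E1 (E–F–F#–G–…–D–D#–E), so it sits at fret 24.

24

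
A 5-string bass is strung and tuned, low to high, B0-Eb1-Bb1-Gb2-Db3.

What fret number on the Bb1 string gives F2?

F2 is 7 semitones above the open Bb1 (Bb–B–C–Db–D–Eb–E–F), so it sits at fret 7.

7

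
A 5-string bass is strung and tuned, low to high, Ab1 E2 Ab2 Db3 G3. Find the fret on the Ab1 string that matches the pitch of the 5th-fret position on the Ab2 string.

17

Ab2 at fret 5 is Ab2 + 5 semitones = Db3.
The open Ab1 string is 12 semitones below the open Ab2, so the same pitch on the Ab1 string lies at fret 5 + 12 = 17.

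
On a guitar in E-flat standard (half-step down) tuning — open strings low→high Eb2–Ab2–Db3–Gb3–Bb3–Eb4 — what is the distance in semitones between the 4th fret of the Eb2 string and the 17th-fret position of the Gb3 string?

Eb2 at fret 4 → G2 (MIDI 43); Gb3 at fret 17 → B4 (MIDI 71).
43 − 71 = -28, so the two pitches are 28 semitones apart, with B4 the higher.

28 semitones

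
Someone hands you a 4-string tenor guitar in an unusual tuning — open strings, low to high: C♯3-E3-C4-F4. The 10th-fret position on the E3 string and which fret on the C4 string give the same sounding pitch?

2

E3 at fret 10 is E3 + 10 semitones = D4.
The open C4 string is 8 semitones above the open E3, so the same pitch on the C4 string lies at fret 10 − 8 = 2.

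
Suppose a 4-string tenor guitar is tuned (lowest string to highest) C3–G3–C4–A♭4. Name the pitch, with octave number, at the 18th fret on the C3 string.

C3 is MIDI 48. Adding 18 gives 66, which is G♭4.

G♭4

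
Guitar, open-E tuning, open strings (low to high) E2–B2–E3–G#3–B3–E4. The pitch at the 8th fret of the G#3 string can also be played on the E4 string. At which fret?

Fret 8 on G#3 is MIDI 56 + 8 = 64 (E4). On the E4 string (open MIDI 64), that pitch is 64 − 64 = fret 0.

0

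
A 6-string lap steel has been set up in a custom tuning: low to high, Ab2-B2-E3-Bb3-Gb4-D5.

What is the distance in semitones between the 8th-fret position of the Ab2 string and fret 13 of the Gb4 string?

27 semitones

Ab2 at fret 8 → E3 (MIDI 52); Gb4 at fret 13 → G5 (MIDI 79).
52 − 79 = -27, so the two pitches are 27 semitones apart, with G5 the higher.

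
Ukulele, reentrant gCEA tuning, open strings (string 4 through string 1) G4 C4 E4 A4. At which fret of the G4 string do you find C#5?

C#5 is 6 semitones above the open G4 (G–G#–A–A#–B–C–C#), so it sits at fret 6.

6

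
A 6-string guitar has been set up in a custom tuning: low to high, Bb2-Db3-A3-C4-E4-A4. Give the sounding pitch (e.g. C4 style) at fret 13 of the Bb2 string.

B3

Bb2 is MIDI 46. Adding 13 gives 59, which is B3.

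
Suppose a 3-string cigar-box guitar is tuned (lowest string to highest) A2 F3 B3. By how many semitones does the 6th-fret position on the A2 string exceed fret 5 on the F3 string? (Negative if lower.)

A2 at fret 6 → E♭3 (MIDI 51); F3 at fret 5 → B♭3 (MIDI 58).
51 − 58 = -7, so the two pitches are 7 semitones apart.

-7 semitones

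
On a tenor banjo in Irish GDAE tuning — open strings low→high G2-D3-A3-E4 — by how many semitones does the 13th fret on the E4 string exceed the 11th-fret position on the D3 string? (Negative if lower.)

E4 at fret 13 → F5 (MIDI 77); D3 at fret 11 → C#4 (MIDI 61).
77 − 61 = 16, so the two pitches are 16 semitones apart.

16 semitones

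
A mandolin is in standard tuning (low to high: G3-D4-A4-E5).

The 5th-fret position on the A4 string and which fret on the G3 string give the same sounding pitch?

19

A4 at fret 5 is A4 + 5 semitones = D5.
The open G3 string is 14 semitones below the open A4, so the same pitch on the G3 string lies at fret 5 + 14 = 19.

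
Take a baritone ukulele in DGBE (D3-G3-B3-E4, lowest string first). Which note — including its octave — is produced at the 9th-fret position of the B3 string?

G♯4

The open B3 string plus 9 semitones: B–C–C#–D–D#–E–F–F#–G–G#.
The walk passes from B into C once, so the octave number goes from 3 to 4.
(Equivalently spelled A♭4.)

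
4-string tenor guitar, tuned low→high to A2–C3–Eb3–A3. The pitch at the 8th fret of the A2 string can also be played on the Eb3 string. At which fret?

2

A2 at fret 8 is A2 + 8 semitones = F3.
The open Eb3 string is 6 semitones above the open A2, so the same pitch on the Eb3 string lies at fret 8 − 6 = 2.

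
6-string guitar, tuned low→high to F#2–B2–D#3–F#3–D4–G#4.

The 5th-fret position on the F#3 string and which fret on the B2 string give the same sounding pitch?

12

F#3 at fret 5 is F#3 + 5 semitones = B3.
The open B2 string is 7 semitones below the open F#3, so the same pitch on the B2 string lies at fret 5 + 7 = 12.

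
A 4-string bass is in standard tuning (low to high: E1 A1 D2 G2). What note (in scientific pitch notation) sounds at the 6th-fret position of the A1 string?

The open A1 string plus 6 semitones: A–A#–B–C–C#–D–D#.
The walk passes from B into C once, so the octave number goes from 1 to 2.
(Equivalently spelled Eb2.)

D#2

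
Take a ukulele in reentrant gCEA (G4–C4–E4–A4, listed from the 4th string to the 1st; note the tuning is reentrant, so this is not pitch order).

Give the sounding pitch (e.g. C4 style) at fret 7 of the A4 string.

E5

A4 is MIDI 69. Adding 7 gives 76, which is E5.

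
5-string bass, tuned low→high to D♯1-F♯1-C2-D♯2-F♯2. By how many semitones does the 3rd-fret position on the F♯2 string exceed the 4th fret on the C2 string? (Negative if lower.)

F♯2 at fret 3 → A2 (MIDI 45); C2 at fret 4 → E2 (MIDI 40).
45 − 40 = 5, so the two pitches are 5 semitones apart.

5 semitones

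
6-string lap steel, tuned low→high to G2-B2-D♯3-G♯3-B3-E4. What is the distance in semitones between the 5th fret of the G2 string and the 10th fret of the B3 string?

21 semitones

G2 at fret 5 → C3 (MIDI 48); B3 at fret 10 → A4 (MIDI 69).
48 − 69 = -21, so the two pitches are 21 semitones apart, with A4 the higher.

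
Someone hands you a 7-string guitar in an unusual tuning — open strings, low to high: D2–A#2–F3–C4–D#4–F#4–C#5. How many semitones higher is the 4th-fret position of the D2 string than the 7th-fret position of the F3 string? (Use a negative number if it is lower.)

-18 semitones

D2 at fret 4 → F#2 (MIDI 42); F3 at fret 7 → C4 (MIDI 60).
42 − 60 = -18, so the two pitches are 18 semitones apart.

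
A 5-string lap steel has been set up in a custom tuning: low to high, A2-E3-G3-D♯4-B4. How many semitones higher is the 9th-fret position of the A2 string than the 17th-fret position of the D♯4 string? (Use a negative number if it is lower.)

-26 semitones

A2 at fret 9 → F♯3 (MIDI 54); D♯4 at fret 17 → G♯5 (MIDI 80).
54 − 80 = -26, so the two pitches are 26 semitones apart.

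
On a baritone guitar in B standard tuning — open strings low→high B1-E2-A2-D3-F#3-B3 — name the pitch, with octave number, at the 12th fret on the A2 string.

Each fret is one semitone, so A2 + 12 = A3.

A3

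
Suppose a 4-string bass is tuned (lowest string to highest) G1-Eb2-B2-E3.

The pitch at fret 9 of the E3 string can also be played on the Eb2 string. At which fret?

E3 at fret 9 is E3 + 9 semitones = Db4.
The open Eb2 string is 13 semitones below the open E3, so the same pitch on the Eb2 string lies at fret 9 + 13 = 22.

22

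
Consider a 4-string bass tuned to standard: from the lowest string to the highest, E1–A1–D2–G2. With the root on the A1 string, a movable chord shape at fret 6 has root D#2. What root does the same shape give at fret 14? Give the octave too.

Moving from fret 6 to fret 14 shifts the root by 8 semitones.
D#2 up 8 semitones is B2.

B2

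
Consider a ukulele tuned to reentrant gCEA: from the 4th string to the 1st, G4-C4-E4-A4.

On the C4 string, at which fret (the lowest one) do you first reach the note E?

From C4, count semitones up the chromatic scale until reaching E: C–C#–D–D#–E — 4 steps.

4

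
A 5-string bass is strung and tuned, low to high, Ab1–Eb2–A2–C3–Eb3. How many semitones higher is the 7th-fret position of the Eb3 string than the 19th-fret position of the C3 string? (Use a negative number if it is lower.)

Eb3 at fret 7 → Bb3 (MIDI 58); C3 at fret 19 → G4 (MIDI 67).
58 − 67 = -9, so the two pitches are 9 semitones apart.

-9 semitones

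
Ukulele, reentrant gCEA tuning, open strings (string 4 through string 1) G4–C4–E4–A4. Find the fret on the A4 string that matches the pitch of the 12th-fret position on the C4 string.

3

Fret 12 on C4 is MIDI 60 + 12 = 72 (C5). On the A4 string (open MIDI 69), that pitch is 72 − 69 = fret 3.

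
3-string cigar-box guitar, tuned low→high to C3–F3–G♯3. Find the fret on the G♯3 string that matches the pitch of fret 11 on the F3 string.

F3 at fret 11 is F3 + 11 semitones = E4.
The open G♯3 string is 3 semitones above the open F3, so the same pitch on the G♯3 string lies at fret 11 − 3 = 8.

8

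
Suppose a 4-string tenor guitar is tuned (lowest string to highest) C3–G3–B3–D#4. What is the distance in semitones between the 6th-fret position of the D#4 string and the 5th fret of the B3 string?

D#4 at fret 6 → A4 (MIDI 69); B3 at fret 5 → E4 (MIDI 64).
69 − 64 = 5, so the two pitches are 5 semitones apart, with A4 the higher.

5 semitones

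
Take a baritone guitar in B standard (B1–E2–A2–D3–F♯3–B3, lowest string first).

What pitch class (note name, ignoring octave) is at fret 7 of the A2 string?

A2 is MIDI 45. Adding 7 gives 52; 52 mod 12 = 4, i.e. E.

E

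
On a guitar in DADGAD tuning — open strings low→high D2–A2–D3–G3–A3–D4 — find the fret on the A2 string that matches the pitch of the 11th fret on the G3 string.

G3 at fret 11 is G3 + 11 semitones = F#4.
The open A2 string is 10 semitones below the open G3, so the same pitch on the A2 string lies at fret 11 + 10 = 21.

21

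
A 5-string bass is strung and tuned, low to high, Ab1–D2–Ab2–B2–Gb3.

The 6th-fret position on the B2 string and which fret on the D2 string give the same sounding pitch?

15

Fret 6 on B2 is MIDI 47 + 6 = 53 (F3). On the D2 string (open MIDI 38), that pitch is 53 − 38 = fret 15.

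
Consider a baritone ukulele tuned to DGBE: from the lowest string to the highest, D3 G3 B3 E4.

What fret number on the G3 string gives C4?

C4 is 5 semitones above the open G3 (G–G#–A–A#–B–C), so it sits at fret 5.

5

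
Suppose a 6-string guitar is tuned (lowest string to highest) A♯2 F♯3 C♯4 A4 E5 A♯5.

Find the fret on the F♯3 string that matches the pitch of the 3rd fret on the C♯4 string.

10

C♯4 at fret 3 is C♯4 + 3 semitones = E4.
The open F♯3 string is 7 semitones below the open C♯4, so the same pitch on the F♯3 string lies at fret 3 + 7 = 10.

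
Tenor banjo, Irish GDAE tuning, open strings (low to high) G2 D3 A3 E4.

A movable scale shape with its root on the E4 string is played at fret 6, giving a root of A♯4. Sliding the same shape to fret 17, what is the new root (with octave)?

Moving from fret 6 to fret 17 shifts the root by 11 semitones.
A♯4 up 11 semitones is A5.

A5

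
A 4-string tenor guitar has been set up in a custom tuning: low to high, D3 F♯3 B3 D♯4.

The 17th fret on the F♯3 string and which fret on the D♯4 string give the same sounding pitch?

Fret 17 on F♯3 is MIDI 54 + 17 = 71 (B4). On the D♯4 string (open MIDI 63), that pitch is 71 − 63 = fret 8.

8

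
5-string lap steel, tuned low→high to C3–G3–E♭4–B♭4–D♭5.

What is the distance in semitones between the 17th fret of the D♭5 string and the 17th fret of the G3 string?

18 semitones

D♭5 at fret 17 → G♭6 (MIDI 90); G3 at fret 17 → C5 (MIDI 72).
90 − 72 = 18, so the two pitches are 18 semitones apart, with G♭6 the higher.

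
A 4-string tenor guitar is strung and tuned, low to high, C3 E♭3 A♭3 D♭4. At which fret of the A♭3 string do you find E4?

8

E4 is 8 semitones above the open A♭3 (Ab–A–Bb–B–C–Db–D–Eb–E), so it sits at fret 8.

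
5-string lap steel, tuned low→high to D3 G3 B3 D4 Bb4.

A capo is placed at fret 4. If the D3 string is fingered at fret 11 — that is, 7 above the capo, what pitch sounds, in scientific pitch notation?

The capo raises the open D3 by 4 semitones to Gb3; fretting 7 more gives D3 + 4 + 7 = D3 + 11 semitones = Db4.

Db4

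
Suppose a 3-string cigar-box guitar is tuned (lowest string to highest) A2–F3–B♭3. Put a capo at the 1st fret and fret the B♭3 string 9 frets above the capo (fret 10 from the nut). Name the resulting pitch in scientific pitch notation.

A♭4

The capo raises the open B♭3 by 1 semitone to B3; fretting 9 more gives B♭3 + 1 + 9 = B♭3 + 10 semitones = A♭4.
(Also written G♯.)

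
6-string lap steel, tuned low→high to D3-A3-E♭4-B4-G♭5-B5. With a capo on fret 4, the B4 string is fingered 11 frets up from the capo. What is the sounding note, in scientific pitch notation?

D6

The capo raises the open B4 by 4 semitones to E♭5; fretting 11 more gives B4 + 4 + 11 = B4 + 15 semitones = D6.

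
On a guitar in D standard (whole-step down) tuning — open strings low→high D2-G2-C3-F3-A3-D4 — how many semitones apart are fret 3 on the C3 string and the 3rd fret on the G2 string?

5 semitones

C3 at fret 3 → D♯3 (MIDI 51); G2 at fret 3 → A♯2 (MIDI 46).
51 − 46 = 5, so the two pitches are 5 semitones apart, with D♯3 the higher.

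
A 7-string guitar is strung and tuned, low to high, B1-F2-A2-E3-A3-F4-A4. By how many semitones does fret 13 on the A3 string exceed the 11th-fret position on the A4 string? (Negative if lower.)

A3 at fret 13 → A#4 (MIDI 70); A4 at fret 11 → G#5 (MIDI 80).
70 − 80 = -10, so the two pitches are 10 semitones apart.

-10 semitones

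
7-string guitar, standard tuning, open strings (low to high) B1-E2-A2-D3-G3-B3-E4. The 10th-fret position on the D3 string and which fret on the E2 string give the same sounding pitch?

20

Fret 10 on D3 is MIDI 50 + 10 = 60 (C4). On the E2 string (open MIDI 40), that pitch is 60 − 40 = fret 20.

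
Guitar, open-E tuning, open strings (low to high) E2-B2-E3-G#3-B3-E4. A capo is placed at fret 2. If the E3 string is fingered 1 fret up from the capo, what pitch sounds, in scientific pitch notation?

The capo raises the open E3 by 2 semitones to F#3; fretting 1 more gives E3 + 2 + 1 = E3 + 3 semitones = G3.

G3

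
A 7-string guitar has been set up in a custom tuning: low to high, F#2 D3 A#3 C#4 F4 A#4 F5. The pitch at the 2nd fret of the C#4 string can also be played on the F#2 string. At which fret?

21

Fret 2 on C#4 is MIDI 61 + 2 = 63 (D#4). On the F#2 string (open MIDI 42), that pitch is 63 − 42 = fret 21.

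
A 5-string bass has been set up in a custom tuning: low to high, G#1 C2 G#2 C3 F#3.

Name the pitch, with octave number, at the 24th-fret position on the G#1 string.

G#3

G#1 is MIDI 32. Adding 24 gives 56, which is G#3.
(Equivalently spelled Ab3.)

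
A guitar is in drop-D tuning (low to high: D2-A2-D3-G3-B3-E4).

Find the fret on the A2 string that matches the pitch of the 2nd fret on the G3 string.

Fret 2 on G3 is MIDI 55 + 2 = 57 (A3). On the A2 string (open MIDI 45), that pitch is 57 − 45 = fret 12.

12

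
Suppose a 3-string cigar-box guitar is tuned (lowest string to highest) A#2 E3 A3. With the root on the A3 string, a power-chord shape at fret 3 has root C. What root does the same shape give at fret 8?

Moving from fret 3 to fret 8 shifts the root by 5 semitones.
C up 5 semitones is F.

F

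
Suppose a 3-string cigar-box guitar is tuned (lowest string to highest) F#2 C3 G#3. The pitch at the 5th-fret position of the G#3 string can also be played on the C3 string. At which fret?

Fret 5 on G#3 is MIDI 56 + 5 = 61 (C#4). On the C3 string (open MIDI 48), that pitch is 61 − 48 = fret 13.

13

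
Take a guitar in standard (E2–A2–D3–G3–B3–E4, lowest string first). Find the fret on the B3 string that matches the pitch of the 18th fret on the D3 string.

D3 at fret 18 is D3 + 18 semitones = G♯4.
The open B3 string is 9 semitones above the open D3, so the same pitch on the B3 string lies at fret 18 − 9 = 9.

9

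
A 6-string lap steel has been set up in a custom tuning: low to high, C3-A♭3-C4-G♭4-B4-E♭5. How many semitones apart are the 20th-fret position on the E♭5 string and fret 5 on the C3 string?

42 semitones

E♭5 at fret 20 → B6 (MIDI 95); C3 at fret 5 → F3 (MIDI 53).
95 − 53 = 42, so the two pitches are 42 semitones apart, with B6 the higher.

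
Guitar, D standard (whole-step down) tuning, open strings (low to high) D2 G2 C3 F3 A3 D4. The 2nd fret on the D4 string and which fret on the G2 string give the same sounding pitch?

Fret 2 on D4 is MIDI 62 + 2 = 64 (E4). On the G2 string (open MIDI 43), that pitch is 64 − 43 = fret 21.

21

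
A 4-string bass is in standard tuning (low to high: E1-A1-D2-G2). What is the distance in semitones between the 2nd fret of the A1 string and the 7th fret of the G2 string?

15 semitones

A1 at fret 2 → B1 (MIDI 35); G2 at fret 7 → D3 (MIDI 50).
35 − 50 = -15, so the two pitches are 15 semitones apart, with D3 the higher.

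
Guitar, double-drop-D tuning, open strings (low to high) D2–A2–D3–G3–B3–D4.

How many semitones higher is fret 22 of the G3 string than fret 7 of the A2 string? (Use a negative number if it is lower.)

G3 at fret 22 → F5 (MIDI 77); A2 at fret 7 → E3 (MIDI 52).
77 − 52 = 25, so the two pitches are 25 semitones apart.

25 semitones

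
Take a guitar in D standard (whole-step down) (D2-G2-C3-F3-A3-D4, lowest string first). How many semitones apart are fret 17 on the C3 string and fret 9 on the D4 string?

6 semitones

C3 at fret 17 → F4 (MIDI 65); D4 at fret 9 → B4 (MIDI 71).
65 − 71 = -6, so the two pitches are 6 semitones apart, with B4 the higher.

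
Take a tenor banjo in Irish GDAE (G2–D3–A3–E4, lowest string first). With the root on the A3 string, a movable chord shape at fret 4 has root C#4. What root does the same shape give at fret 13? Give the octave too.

A#4

Moving from fret 4 to fret 13 shifts the root by 9 semitones.
C#4 up 9 semitones is A#4.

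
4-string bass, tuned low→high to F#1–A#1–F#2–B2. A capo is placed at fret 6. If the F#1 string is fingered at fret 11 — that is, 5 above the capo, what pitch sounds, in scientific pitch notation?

The capo raises the open F#1 by 6 semitones to C2; fretting 5 more gives F#1 + 6 + 5 = F#1 + 11 semitones = F2.

F2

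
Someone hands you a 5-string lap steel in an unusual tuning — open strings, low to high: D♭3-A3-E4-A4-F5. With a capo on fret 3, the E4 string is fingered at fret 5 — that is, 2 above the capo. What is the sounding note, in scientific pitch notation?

The capo raises the open E4 by 3 semitones to G4; fretting 2 more gives E4 + 3 + 2 = E4 + 5 semitones = A4.

A4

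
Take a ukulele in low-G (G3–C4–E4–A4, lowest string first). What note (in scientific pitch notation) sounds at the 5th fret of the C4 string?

C4 is MIDI 60. Adding 5 gives 65, which is F4.

F4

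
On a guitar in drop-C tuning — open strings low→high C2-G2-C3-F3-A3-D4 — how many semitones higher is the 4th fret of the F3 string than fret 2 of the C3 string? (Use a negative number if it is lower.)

F3 at fret 4 → A3 (MIDI 57); C3 at fret 2 → D3 (MIDI 50).
57 − 50 = 7, so the two pitches are 7 semitones apart.

7 semitones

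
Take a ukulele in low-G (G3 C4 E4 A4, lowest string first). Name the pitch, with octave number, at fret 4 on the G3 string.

G3 is MIDI 55. Adding 4 gives 59, which is B3.

B3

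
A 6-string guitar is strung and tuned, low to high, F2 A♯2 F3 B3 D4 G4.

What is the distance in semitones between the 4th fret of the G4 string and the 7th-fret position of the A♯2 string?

G4 at fret 4 → B4 (MIDI 71); A♯2 at fret 7 → F3 (MIDI 53).
71 − 53 = 18, so the two pitches are 18 semitones apart, with B4 the higher.

18 semitones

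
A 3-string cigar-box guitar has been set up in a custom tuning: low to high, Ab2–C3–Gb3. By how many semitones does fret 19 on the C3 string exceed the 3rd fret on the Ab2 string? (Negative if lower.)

C3 at fret 19 → G4 (MIDI 67); Ab2 at fret 3 → B2 (MIDI 47).
67 − 47 = 20, so the two pitches are 20 semitones apart.

20 semitones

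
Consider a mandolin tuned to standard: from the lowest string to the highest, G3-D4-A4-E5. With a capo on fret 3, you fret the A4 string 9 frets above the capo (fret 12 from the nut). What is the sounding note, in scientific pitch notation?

The capo raises the open A4 by 3 semitones to C5; fretting 9 more gives A4 + 3 + 9 = A4 + 12 semitones = A5.

A5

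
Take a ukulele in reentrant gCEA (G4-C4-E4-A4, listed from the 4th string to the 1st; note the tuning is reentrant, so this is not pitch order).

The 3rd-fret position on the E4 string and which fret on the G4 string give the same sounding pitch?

0

E4 at fret 3 is E4 + 3 semitones = G4.
The open G4 string is 3 semitones above the open E4, so the same pitch on the G4 string lies at fret 3 − 3 = 0.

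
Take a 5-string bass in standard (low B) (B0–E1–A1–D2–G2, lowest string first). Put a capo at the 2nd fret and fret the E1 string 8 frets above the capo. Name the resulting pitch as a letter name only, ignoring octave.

The capo raises the open E1 by 2 semitones to F#1; fretting 8 more gives E1 + 2 + 8 = E1 + 10 semitones, landing on D.

D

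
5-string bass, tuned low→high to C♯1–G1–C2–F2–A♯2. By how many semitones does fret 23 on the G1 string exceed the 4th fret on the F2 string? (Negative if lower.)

G1 at fret 23 → F♯3 (MIDI 54); F2 at fret 4 → A2 (MIDI 45).
54 − 45 = 9, so the two pitches are 9 semitones apart.

9 semitones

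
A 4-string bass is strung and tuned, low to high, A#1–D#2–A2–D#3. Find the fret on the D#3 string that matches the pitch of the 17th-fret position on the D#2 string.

5

D#2 at fret 17 is D#2 + 17 semitones = G#3.
The open D#3 string is 12 semitones above the open D#2, so the same pitch on the D#3 string lies at fret 17 − 12 = 5.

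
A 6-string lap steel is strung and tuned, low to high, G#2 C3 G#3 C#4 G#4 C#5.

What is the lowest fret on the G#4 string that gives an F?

From G#4, count semitones up the chromatic scale until reaching F: G#–A–A#–B–C–C#–D–D#–E–F — 9 steps.

9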